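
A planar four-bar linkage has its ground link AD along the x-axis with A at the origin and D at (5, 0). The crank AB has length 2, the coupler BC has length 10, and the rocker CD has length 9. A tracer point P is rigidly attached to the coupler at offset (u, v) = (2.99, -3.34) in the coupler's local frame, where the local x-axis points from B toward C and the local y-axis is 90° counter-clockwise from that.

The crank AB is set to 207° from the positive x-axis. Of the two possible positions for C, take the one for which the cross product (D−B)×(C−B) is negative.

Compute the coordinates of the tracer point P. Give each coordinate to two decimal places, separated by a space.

A=(0,0), D=(5.00,0)
B = A + 2.00·(cos207°, sin207°) = (-1.7820, -0.9080)
|BD| = 6.8425
circle(B,10.00) ∩ circle(D,9.00): a=4.8096, h=8.7674
  candidates: C₊=(1.8217,8.4201) cross=59.991; C₋=(4.1485,-8.9596) cross=-59.991
  mode - wants cross < 0 → take C=(4.1485,-8.9596) (cross=-59.991)
ex = (C−B)/|BC| = (0.5931,-0.8052); ey = (0.8052,0.5931)
P = B + 2.99·ex + -3.34·ey = (-2.6980,-5.2962)

-2.70 -5.30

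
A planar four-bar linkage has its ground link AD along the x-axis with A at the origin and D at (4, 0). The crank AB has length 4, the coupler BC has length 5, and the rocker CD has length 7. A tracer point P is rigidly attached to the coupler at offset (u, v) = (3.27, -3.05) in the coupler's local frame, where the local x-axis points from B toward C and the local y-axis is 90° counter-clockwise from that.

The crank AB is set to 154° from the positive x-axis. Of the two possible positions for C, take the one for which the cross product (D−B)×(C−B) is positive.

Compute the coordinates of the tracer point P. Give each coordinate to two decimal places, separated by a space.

0.85 2.21

A=(0,0), D=(4.00,0)
B = A + 4.00·(cos154°, sin154°) = (-3.5952, 1.7535)
|BD| = 7.7950
circle(B,5.00) ∩ circle(D,7.00): a=2.3580, h=4.4091
  candidates: C₊=(-0.3058,5.5191) cross=34.368; C₋=(-2.2894,-3.0730) cross=-34.368
  mode + wants cross > 0 → take C=(-0.3058,5.5191) (cross=34.368)
ex = (C−B)/|BC| = (0.6579,0.7531); ey = (-0.7531,0.6579)
P = B + 3.27·ex + -3.05·ey = (0.8531,2.2097)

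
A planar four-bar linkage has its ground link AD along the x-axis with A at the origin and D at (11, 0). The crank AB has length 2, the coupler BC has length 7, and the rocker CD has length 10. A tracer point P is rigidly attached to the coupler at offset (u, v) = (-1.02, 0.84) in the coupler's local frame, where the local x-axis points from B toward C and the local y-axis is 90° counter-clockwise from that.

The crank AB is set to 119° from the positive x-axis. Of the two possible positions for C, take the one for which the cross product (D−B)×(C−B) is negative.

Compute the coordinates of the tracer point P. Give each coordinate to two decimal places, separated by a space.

A=(0,0), D=(11.00,0)
B = A + 2.00·(cos119°, sin119°) = (-0.9696, 1.7492)
|BD| = 12.0968
circle(B,7.00) ∩ circle(D,10.00): a=3.9404, h=5.7856
  candidates: C₊=(3.7660,6.9043) cross=69.987; C₋=(2.0927,-4.5454) cross=-69.987
  mode - wants cross < 0 → take C=(2.0927,-4.5454) (cross=-69.987)
ex = (C−B)/|BC| = (0.4375,-0.8992); ey = (0.8992,0.4375)
P = B + -1.02·ex + 0.84·ey = (-0.6605,3.0339)

-0.66 3.03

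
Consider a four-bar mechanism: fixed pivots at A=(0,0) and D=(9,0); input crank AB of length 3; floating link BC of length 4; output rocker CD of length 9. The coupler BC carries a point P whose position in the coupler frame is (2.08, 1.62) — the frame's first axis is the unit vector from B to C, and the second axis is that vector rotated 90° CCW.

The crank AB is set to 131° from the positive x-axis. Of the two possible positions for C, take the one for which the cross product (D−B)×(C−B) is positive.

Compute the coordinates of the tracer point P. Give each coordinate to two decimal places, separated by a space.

A=(0,0), D=(9.00,0)
B = A + 3.00·(cos131°, sin131°) = (-1.9682, 2.2641)
|BD| = 11.1994
circle(B,4.00) ∩ circle(D,9.00): a=2.6978, h=2.9533
  candidates: C₊=(1.2710,4.6111) cross=33.075; C₋=(0.0768,-1.1736) cross=-33.075
  mode + wants cross > 0 → take C=(1.2710,4.6111) (cross=33.075)
ex = (C−B)/|BC| = (0.8098,0.5867); ey = (-0.5867,0.8098)
P = B + 2.08·ex + 1.62·ey = (-1.2343,4.7964)

-1.23 4.80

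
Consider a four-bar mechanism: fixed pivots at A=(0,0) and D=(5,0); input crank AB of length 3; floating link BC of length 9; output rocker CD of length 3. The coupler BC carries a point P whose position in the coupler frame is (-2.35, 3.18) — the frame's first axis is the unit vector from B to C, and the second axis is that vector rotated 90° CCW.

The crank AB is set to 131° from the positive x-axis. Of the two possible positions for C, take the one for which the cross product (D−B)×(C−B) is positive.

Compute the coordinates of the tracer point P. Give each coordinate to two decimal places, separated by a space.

A=(0,0), D=(5.00,0)
B = A + 3.00·(cos131°, sin131°) = (-1.9682, 2.2641)
|BD| = 7.3268
circle(B,9.00) ∩ circle(D,3.00): a=8.5769, h=2.7271
  candidates: C₊=(7.0316,2.2074) cross=19.981; C₋=(5.3462,-2.9800) cross=-19.981
  mode + wants cross > 0 → take C=(7.0316,2.2074) (cross=19.981)
ex = (C−B)/|BC| = (1.0000,-0.0063); ey = (0.0063,1.0000)
P = B + -2.35·ex + 3.18·ey = (-4.2981,5.4589)

-4.30 5.46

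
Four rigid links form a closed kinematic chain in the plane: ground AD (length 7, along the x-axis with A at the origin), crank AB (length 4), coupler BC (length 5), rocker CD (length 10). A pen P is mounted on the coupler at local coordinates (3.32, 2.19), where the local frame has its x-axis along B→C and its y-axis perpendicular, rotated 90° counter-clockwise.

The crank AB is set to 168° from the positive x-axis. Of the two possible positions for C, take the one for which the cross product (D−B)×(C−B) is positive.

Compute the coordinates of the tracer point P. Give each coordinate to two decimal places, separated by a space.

-4.25 4.79

A=(0,0), D=(7.00,0)
B = A + 4.00·(cos168°, sin168°) = (-3.9126, 0.8316)
|BD| = 10.9442
circle(B,5.00) ∩ circle(D,10.00): a=2.0457, h=4.5624
  candidates: C₊=(-1.5262,5.2254) cross=49.932; C₋=(-2.2195,-3.8730) cross=-49.932
  mode + wants cross > 0 → take C=(-1.5262,5.2254) (cross=49.932)
ex = (C−B)/|BC| = (0.4773,0.8787); ey = (-0.8787,0.4773)
P = B + 3.32·ex + 2.19·ey = (-4.2525,4.7943)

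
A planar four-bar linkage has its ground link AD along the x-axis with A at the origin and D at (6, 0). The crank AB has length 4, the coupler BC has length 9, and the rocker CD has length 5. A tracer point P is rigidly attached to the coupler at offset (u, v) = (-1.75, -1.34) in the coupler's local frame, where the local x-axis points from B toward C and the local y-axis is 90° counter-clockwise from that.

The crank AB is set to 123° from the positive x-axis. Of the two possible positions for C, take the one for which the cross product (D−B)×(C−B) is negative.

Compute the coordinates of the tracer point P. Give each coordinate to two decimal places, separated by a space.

A=(0,0), D=(6.00,0)
B = A + 4.00·(cos123°, sin123°) = (-2.1786, 3.3547)
|BD| = 8.8398
circle(B,9.00) ∩ circle(D,5.00): a=7.5874, h=4.8406
  candidates: C₊=(6.6782,4.9538) cross=42.790; C₋=(3.0043,-4.0032) cross=-42.790
  mode - wants cross < 0 → take C=(3.0043,-4.0032) (cross=-42.790)
ex = (C−B)/|BC| = (0.5759,-0.8175); ey = (0.8175,0.5759)
P = B + -1.75·ex + -1.34·ey = (-4.2818,4.0137)

-4.28 4.01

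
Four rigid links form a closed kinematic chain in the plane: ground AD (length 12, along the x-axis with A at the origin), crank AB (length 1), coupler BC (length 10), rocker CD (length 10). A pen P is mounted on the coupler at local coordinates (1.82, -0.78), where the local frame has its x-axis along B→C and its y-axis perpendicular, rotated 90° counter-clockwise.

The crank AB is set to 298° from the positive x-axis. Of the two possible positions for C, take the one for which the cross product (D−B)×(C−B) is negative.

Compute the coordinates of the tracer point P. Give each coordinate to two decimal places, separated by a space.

A=(0,0), D=(12.00,0)
B = A + 1.00·(cos298°, sin298°) = (0.4695, -0.8829)
|BD| = 11.5643
circle(B,10.00) ∩ circle(D,10.00): a=5.7821, h=8.1588
  candidates: C₊=(5.6118,7.6936) cross=94.351; C₋=(6.8577,-8.5765) cross=-94.351
  mode - wants cross < 0 → take C=(6.8577,-8.5765) (cross=-94.351)
ex = (C−B)/|BC| = (0.6388,-0.7694); ey = (0.7694,0.6388)
P = B + 1.82·ex + -0.78·ey = (1.0320,-2.7815)

1.03 -2.78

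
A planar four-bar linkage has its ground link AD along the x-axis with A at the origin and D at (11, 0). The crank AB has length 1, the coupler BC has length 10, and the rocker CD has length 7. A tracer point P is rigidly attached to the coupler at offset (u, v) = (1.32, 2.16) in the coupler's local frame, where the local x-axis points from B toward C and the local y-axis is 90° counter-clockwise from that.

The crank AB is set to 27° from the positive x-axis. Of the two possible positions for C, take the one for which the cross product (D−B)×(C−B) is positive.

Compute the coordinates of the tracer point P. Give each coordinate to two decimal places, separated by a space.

A=(0,0), D=(11.00,0)
B = A + 1.00·(cos27°, sin27°) = (0.8910, 0.4540)
|BD| = 10.1192
circle(B,10.00) ∩ circle(D,7.00): a=7.5796, h=6.5231
  candidates: C₊=(8.7556,6.6304) cross=66.008; C₋=(8.1703,-6.4026) cross=-66.008
  mode + wants cross > 0 → take C=(8.7556,6.6304) (cross=66.008)
ex = (C−B)/|BC| = (0.7865,0.6176); ey = (-0.6176,0.7865)
P = B + 1.32·ex + 2.16·ey = (0.5950,2.9680)

0.60 2.97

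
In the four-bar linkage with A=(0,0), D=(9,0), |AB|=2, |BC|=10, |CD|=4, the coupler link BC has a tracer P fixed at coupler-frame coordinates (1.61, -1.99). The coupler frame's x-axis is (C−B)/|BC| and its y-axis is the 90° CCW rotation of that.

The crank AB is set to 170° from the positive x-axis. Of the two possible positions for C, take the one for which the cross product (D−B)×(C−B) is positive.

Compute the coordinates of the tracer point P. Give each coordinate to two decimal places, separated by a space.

A=(0,0), D=(9.00,0)
B = A + 2.00·(cos170°, sin170°) = (-1.9696, 0.3473)
|BD| = 10.9751
circle(B,10.00) ∩ circle(D,4.00): a=9.3144, h=3.6390
  candidates: C₊=(7.4553,3.6897) cross=39.938; C₋=(7.2250,-3.5846) cross=-39.938
  mode + wants cross > 0 → take C=(7.4553,3.6897) (cross=39.938)
ex = (C−B)/|BC| = (0.9425,0.3342); ey = (-0.3342,0.9425)
P = B + 1.61·ex + -1.99·ey = (0.2129,-0.9901)

0.21 -0.99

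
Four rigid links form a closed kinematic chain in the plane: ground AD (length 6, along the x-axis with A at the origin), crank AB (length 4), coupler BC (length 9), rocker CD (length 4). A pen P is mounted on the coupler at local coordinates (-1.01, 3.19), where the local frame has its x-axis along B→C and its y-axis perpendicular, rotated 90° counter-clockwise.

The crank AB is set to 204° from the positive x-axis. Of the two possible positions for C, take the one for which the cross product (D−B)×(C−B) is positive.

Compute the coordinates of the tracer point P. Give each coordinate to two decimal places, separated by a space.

A=(0,0), D=(6.00,0)
B = A + 4.00·(cos204°, sin204°) = (-3.6542, -1.6269)
|BD| = 9.7903
circle(B,9.00) ∩ circle(D,4.00): a=8.2148, h=3.6766
  candidates: C₊=(3.8354,3.3637) cross=35.995; C₋=(5.0573,-3.8873) cross=-35.995
  mode + wants cross > 0 → take C=(3.8354,3.3637) (cross=35.995)
ex = (C−B)/|BC| = (0.8322,0.5545); ey = (-0.5545,0.8322)
P = B + -1.01·ex + 3.19·ey = (-6.2636,0.4676)

-6.26 0.47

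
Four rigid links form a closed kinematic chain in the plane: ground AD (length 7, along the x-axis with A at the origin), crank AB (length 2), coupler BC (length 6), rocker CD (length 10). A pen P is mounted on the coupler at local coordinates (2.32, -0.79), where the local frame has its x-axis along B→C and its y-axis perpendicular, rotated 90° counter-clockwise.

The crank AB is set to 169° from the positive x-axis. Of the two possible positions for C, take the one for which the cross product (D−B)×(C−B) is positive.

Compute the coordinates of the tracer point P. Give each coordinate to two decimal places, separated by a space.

-0.74 2.50

A=(0,0), D=(7.00,0)
B = A + 2.00·(cos169°, sin169°) = (-1.9633, 0.3816)
|BD| = 8.9714
circle(B,6.00) ∩ circle(D,10.00): a=0.9188, h=5.9292
  candidates: C₊=(-0.7931,6.2664) cross=53.193; C₋=(-1.2975,-5.5813) cross=-53.193
  mode + wants cross > 0 → take C=(-0.7931,6.2664) (cross=53.193)
ex = (C−B)/|BC| = (0.1950,0.9808); ey = (-0.9808,0.1950)
P = B + 2.32·ex + -0.79·ey = (-0.7360,2.5030)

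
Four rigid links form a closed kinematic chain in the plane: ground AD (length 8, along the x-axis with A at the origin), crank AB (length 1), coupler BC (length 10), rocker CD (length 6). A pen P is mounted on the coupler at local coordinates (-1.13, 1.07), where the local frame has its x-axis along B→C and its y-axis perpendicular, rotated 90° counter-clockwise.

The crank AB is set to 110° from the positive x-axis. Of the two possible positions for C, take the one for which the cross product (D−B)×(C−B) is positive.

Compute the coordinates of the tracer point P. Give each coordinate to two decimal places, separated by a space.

-1.86 1.29

A=(0,0), D=(8.00,0)
B = A + 1.00·(cos110°, sin110°) = (-0.3420, 0.9397)
|BD| = 8.3948
circle(B,10.00) ∩ circle(D,6.00): a=8.0093, h=5.9876
  candidates: C₊=(8.2872,5.9931) cross=50.265; C₋=(6.9467,-5.9068) cross=-50.265
  mode + wants cross > 0 → take C=(8.2872,5.9931) (cross=50.265)
ex = (C−B)/|BC| = (0.8629,0.5053); ey = (-0.5053,0.8629)
P = B + -1.13·ex + 1.07·ey = (-1.8578,1.2920)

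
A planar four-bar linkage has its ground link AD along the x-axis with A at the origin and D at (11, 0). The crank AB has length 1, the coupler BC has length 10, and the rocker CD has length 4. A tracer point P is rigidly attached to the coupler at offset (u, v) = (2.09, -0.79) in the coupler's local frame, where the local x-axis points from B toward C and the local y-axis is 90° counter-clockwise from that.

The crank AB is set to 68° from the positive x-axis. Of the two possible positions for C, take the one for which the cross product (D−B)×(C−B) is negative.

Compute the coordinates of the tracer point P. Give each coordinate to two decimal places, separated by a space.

1.88 -0.73

A=(0,0), D=(11.00,0)
B = A + 1.00·(cos68°, sin68°) = (0.3746, 0.9272)
|BD| = 10.6658
circle(B,10.00) ∩ circle(D,4.00): a=9.2707, h=3.7488
  candidates: C₊=(9.9361,3.8559) cross=39.984; C₋=(9.2843,-3.6134) cross=-39.984
  mode - wants cross < 0 → take C=(9.2843,-3.6134) (cross=-39.984)
ex = (C−B)/|BC| = (0.8910,-0.4541); ey = (0.4541,0.8910)
P = B + 2.09·ex + -0.79·ey = (1.8780,-0.7257)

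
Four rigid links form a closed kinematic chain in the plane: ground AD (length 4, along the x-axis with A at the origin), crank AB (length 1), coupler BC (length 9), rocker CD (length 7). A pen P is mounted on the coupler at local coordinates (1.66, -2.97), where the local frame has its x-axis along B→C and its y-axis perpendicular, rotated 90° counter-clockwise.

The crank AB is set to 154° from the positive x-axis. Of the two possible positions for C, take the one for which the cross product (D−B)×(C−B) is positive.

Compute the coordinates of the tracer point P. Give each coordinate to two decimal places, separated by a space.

2.38 -0.46

A=(0,0), D=(4.00,0)
B = A + 1.00·(cos154°, sin154°) = (-0.8988, 0.4384)
|BD| = 4.9184
circle(B,9.00) ∩ circle(D,7.00): a=5.7123, h=6.9548
  candidates: C₊=(5.4106,6.8564) cross=34.206; C₋=(4.1709,-6.9979) cross=-34.206
  mode + wants cross > 0 → take C=(5.4106,6.8564) (cross=34.206)
ex = (C−B)/|BC| = (0.7010,0.7131); ey = (-0.7131,0.7010)
P = B + 1.66·ex + -2.97·ey = (2.3829,-0.4600)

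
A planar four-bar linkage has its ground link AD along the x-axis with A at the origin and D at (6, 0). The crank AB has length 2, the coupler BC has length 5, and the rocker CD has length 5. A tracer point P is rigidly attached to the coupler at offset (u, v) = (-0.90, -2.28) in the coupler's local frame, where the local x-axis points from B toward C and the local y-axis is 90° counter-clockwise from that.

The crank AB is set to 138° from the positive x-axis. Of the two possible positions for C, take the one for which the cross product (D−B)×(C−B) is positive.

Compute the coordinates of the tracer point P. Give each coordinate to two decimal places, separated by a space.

A=(0,0), D=(6.00,0)
B = A + 2.00·(cos138°, sin138°) = (-1.4863, 1.3383)
|BD| = 7.6050
circle(B,5.00) ∩ circle(D,5.00): a=3.8025, h=3.2467
  candidates: C₊=(2.8282,3.8652) cross=24.691; C₋=(1.6855,-2.5269) cross=-24.691
  mode + wants cross > 0 → take C=(2.8282,3.8652) (cross=24.691)
ex = (C−B)/|BC| = (0.8629,0.5054); ey = (-0.5054,0.8629)
P = B + -0.90·ex + -2.28·ey = (-1.1106,-1.0840)

-1.11 -1.08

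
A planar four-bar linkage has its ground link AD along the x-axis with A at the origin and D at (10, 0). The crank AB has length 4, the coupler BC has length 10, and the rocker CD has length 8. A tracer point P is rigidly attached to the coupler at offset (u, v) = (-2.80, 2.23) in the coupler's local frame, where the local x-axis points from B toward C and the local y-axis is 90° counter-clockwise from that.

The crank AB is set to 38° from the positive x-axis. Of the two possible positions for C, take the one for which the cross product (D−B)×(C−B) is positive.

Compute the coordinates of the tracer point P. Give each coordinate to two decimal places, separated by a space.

-0.41 2.84

A=(0,0), D=(10.00,0)
B = A + 4.00·(cos38°, sin38°) = (3.1520, 2.4626)
|BD| = 7.2773
circle(B,10.00) ∩ circle(D,8.00): a=6.1121, h=7.9147
  candidates: C₊=(11.5819,7.8420) cross=57.598; C₋=(6.2252,-7.0534) cross=-57.598
  mode + wants cross > 0 → take C=(11.5819,7.8420) (cross=57.598)
ex = (C−B)/|BC| = (0.8430,0.5379); ey = (-0.5379,0.8430)
P = B + -2.80·ex + 2.23·ey = (-0.4079,2.8363)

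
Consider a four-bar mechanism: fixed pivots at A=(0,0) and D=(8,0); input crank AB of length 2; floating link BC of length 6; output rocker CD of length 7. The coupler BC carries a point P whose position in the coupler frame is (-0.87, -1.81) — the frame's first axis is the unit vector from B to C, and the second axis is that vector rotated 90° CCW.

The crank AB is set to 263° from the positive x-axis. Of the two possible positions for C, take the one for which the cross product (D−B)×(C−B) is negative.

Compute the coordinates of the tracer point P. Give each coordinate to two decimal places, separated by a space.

-2.09 -2.78

A=(0,0), D=(8.00,0)
B = A + 2.00·(cos263°, sin263°) = (-0.2437, -1.9851)
|BD| = 8.4794
circle(B,6.00) ∩ circle(D,7.00): a=3.4731, h=4.8926
  candidates: C₊=(1.9875,3.5846) cross=41.486; C₋=(4.2783,-5.9286) cross=-41.486
  mode - wants cross < 0 → take C=(4.2783,-5.9286) (cross=-41.486)
ex = (C−B)/|BC| = (0.7537,-0.6573); ey = (0.6573,0.7537)
P = B + -0.87·ex + -1.81·ey = (-2.0891,-2.7774)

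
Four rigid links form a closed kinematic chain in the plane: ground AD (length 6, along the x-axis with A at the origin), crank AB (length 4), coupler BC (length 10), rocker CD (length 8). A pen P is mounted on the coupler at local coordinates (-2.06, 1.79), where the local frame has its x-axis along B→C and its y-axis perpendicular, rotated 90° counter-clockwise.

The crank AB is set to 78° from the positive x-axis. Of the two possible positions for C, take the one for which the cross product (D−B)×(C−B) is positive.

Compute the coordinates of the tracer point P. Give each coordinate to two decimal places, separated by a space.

A=(0,0), D=(6.00,0)
B = A + 4.00·(cos78°, sin78°) = (0.8316, 3.9126)
|BD| = 6.4823
circle(B,10.00) ∩ circle(D,8.00): a=6.0179, h=7.9865
  candidates: C₊=(10.4503,6.6479) cross=51.771; C₋=(0.8093,-6.0874) cross=-51.771
  mode + wants cross > 0 → take C=(10.4503,6.6479) (cross=51.771)
ex = (C−B)/|BC| = (0.9619,0.2735); ey = (-0.2735,0.9619)
P = B + -2.06·ex + 1.79·ey = (-1.6394,5.0708)

-1.64 5.07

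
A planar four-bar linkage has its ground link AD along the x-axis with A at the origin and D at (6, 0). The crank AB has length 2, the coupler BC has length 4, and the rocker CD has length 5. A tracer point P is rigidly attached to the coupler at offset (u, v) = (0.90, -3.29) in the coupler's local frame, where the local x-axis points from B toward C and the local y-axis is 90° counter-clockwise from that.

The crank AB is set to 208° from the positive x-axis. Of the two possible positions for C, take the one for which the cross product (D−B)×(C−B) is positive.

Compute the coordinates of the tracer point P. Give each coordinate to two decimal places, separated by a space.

A=(0,0), D=(6.00,0)
B = A + 2.00·(cos208°, sin208°) = (-1.7659, -0.9389)
|BD| = 7.8225
circle(B,4.00) ∩ circle(D,5.00): a=3.3360, h=2.2071
  candidates: C₊=(1.2810,1.6526) cross=17.265; C₋=(1.8109,-2.7297) cross=-17.265
  mode + wants cross > 0 → take C=(1.2810,1.6526) (cross=17.265)
ex = (C−B)/|BC| = (0.7617,0.6479); ey = (-0.6479,0.7617)
P = B + 0.90·ex + -3.29·ey = (1.0512,-2.8619)

1.05 -2.86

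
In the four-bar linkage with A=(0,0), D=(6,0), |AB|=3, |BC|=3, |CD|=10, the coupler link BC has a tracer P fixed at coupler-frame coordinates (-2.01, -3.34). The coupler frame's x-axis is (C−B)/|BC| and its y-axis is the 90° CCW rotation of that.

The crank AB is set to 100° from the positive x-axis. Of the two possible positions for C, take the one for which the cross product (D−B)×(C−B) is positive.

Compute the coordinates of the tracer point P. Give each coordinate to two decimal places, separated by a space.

A=(0,0), D=(6.00,0)
B = A + 3.00·(cos100°, sin100°) = (-0.5209, 2.9544)
|BD| = 7.1590
circle(B,3.00) ∩ circle(D,10.00): a=-2.7761, h=1.1371
  candidates: C₊=(-2.5804,5.1359) cross=8.141; C₋=(-3.5189,3.0643) cross=-8.141
  mode + wants cross > 0 → take C=(-2.5804,5.1359) (cross=8.141)
ex = (C−B)/|BC| = (-0.6865,0.7272); ey = (-0.7272,-0.6865)
P = B + -2.01·ex + -3.34·ey = (3.2876,3.7857)

3.29 3.79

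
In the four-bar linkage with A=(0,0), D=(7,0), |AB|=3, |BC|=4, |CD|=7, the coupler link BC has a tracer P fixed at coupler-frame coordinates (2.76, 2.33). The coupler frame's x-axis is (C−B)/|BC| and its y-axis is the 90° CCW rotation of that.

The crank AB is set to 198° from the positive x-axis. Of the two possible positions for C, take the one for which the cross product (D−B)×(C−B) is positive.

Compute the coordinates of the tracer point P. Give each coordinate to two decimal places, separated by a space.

-2.25 2.63

A=(0,0), D=(7.00,0)
B = A + 3.00·(cos198°, sin198°) = (-2.8532, -0.9271)
|BD| = 9.8967
circle(B,4.00) ∩ circle(D,7.00): a=3.2811, h=2.2879
  candidates: C₊=(0.1992,1.6581) cross=22.642; C₋=(0.6278,-2.8975) cross=-22.642
  mode + wants cross > 0 → take C=(0.1992,1.6581) (cross=22.642)
ex = (C−B)/|BC| = (0.7631,0.6463); ey = (-0.6463,0.7631)
P = B + 2.76·ex + 2.33·ey = (-2.2529,2.6347)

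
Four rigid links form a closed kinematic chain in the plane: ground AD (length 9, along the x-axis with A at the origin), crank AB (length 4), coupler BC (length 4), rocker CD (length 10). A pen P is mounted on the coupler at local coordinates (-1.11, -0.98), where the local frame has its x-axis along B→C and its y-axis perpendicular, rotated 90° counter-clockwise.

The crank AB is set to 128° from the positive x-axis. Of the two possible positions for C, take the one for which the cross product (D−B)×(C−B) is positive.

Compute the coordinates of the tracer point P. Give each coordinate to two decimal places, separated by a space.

-2.75 1.70

A=(0,0), D=(9.00,0)
B = A + 4.00·(cos128°, sin128°) = (-2.4626, 3.1520)
|BD| = 11.8881
circle(B,4.00) ∩ circle(D,10.00): a=2.4111, h=3.1916
  candidates: C₊=(0.7084,5.5901) cross=37.942; C₋=(-0.9840,-0.5646) cross=-37.942
  mode + wants cross > 0 → take C=(0.7084,5.5901) (cross=37.942)
ex = (C−B)/|BC| = (0.7928,0.6095); ey = (-0.6095,0.7928)
P = B + -1.11·ex + -0.98·ey = (-2.7453,1.6986)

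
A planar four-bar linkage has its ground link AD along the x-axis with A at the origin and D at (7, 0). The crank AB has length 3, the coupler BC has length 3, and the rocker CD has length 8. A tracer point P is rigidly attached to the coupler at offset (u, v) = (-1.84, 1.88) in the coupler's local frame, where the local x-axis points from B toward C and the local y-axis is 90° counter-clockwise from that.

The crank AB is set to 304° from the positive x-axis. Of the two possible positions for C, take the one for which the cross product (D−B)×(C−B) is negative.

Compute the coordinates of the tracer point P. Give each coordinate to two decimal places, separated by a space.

3.86 -1.02

A=(0,0), D=(7.00,0)
B = A + 3.00·(cos304°, sin304°) = (1.6776, -2.4871)
|BD| = 5.8749
circle(B,3.00) ∩ circle(D,8.00): a=-1.7435, h=2.4413
  candidates: C₊=(-0.9355,-1.0135) cross=14.342; C₋=(1.1315,-5.4370) cross=-14.342
  mode - wants cross < 0 → take C=(1.1315,-5.4370) (cross=-14.342)
ex = (C−B)/|BC| = (-0.1820,-0.9833); ey = (0.9833,-0.1820)
P = B + -1.84·ex + 1.88·ey = (3.8611,-1.0200)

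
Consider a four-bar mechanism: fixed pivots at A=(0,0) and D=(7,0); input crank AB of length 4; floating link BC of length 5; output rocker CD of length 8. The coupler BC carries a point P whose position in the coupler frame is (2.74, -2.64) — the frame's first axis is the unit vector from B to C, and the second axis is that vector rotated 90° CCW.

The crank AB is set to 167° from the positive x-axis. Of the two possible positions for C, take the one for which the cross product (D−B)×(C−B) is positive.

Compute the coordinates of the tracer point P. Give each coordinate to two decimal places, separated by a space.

A=(0,0), D=(7.00,0)
B = A + 4.00·(cos167°, sin167°) = (-3.8975, 0.8998)
|BD| = 10.9346
circle(B,5.00) ∩ circle(D,8.00): a=3.6839, h=3.3806
  candidates: C₊=(0.0522,3.9658) cross=36.966; C₋=(-0.5042,-2.7725) cross=-36.966
  mode + wants cross > 0 → take C=(0.0522,3.9658) (cross=36.966)
ex = (C−B)/|BC| = (0.7899,0.6132); ey = (-0.6132,0.7899)
P = B + 2.74·ex + -2.64·ey = (-0.1142,0.4946)

-0.11 0.49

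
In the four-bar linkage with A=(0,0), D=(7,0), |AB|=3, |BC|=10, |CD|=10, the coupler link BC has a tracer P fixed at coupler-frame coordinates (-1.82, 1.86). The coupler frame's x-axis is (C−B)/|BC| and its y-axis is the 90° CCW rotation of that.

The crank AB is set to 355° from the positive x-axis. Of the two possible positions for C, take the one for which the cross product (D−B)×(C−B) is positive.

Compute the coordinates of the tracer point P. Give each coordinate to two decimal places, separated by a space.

0.90 -1.81

A=(0,0), D=(7.00,0)
B = A + 3.00·(cos355°, sin355°) = (2.9886, -0.2615)
|BD| = 4.0199
circle(B,10.00) ∩ circle(D,10.00): a=2.0100, h=9.7959
  candidates: C₊=(4.3571,9.6444) cross=39.379; C₋=(5.6314,-9.9059) cross=-39.379
  mode + wants cross > 0 → take C=(4.3571,9.6444) (cross=39.379)
ex = (C−B)/|BC| = (0.1369,0.9906); ey = (-0.9906,0.1369)
P = B + -1.82·ex + 1.86·ey = (0.8970,-1.8098)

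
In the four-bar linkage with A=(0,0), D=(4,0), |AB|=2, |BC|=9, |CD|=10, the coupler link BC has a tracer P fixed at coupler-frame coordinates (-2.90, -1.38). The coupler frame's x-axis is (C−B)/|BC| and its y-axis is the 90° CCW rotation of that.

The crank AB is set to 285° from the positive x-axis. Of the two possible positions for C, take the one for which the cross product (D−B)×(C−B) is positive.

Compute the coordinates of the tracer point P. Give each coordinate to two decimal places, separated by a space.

3.21 -3.68

A=(0,0), D=(4.00,0)
B = A + 2.00·(cos285°, sin285°) = (0.5176, -1.9319)
|BD| = 3.9823
circle(B,9.00) ∩ circle(D,10.00): a=-0.3944, h=8.9914
  candidates: C₊=(-4.1890,5.7394) cross=35.806; C₋=(4.5345,-9.9857) cross=-35.806
  mode + wants cross > 0 → take C=(-4.1890,5.7394) (cross=35.806)
ex = (C−B)/|BC| = (-0.5230,0.8524); ey = (-0.8524,-0.5230)
P = B + -2.90·ex + -1.38·ey = (3.2105,-3.6820)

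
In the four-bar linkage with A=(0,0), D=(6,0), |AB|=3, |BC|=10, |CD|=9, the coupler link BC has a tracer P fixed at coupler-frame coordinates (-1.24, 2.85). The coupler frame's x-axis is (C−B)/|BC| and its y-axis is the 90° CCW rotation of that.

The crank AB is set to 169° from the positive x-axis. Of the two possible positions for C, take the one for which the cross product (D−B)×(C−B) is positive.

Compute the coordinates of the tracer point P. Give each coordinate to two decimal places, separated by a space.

-5.96 1.31

A=(0,0), D=(6.00,0)
B = A + 3.00·(cos169°, sin169°) = (-2.9449, 0.5724)
|BD| = 8.9632
circle(B,10.00) ∩ circle(D,9.00): a=5.5415, h=8.3242
  candidates: C₊=(3.1169,8.5257) cross=74.611; C₋=(2.0537,-8.0887) cross=-74.611
  mode + wants cross > 0 → take C=(3.1169,8.5257) (cross=74.611)
ex = (C−B)/|BC| = (0.6062,0.7953); ey = (-0.7953,0.6062)
P = B + -1.24·ex + 2.85·ey = (-5.9632,1.3138)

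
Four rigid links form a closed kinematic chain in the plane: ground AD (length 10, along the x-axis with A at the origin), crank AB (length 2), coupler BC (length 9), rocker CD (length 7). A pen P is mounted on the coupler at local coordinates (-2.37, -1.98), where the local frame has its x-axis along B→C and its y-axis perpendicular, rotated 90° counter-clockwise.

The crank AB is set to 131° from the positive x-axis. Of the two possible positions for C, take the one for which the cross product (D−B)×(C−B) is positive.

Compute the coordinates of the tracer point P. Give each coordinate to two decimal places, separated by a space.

-2.36 -1.39

A=(0,0), D=(10.00,0)
B = A + 2.00·(cos131°, sin131°) = (-1.3121, 1.5094)
|BD| = 11.4124
circle(B,9.00) ∩ circle(D,7.00): a=7.1082, h=5.5203
  candidates: C₊=(6.4637,6.0411) cross=63.000; C₋=(5.0035,-4.9025) cross=-63.000
  mode + wants cross > 0 → take C=(6.4637,6.0411) (cross=63.000)
ex = (C−B)/|BC| = (0.8640,0.5035); ey = (-0.5035,0.8640)
P = B + -2.37·ex + -1.98·ey = (-2.3628,-1.3946)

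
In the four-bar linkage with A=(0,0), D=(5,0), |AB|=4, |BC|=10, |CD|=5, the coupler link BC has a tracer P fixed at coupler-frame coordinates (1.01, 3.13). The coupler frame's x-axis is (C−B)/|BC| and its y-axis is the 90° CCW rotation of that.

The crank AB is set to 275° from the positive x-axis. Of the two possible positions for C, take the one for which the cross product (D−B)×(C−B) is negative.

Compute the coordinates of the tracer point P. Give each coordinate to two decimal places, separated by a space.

A=(0,0), D=(5.00,0)
B = A + 4.00·(cos275°, sin275°) = (0.3486, -3.9848)
|BD| = 6.1248
circle(B,10.00) ∩ circle(D,5.00): a=9.1850, h=3.9542
  candidates: C₊=(4.7514,4.9938) cross=24.219; C₋=(9.8965,-1.0120) cross=-24.219
  mode - wants cross < 0 → take C=(9.8965,-1.0120) (cross=-24.219)
ex = (C−B)/|BC| = (0.9548,0.2973); ey = (-0.2973,0.9548)
P = B + 1.01·ex + 3.13·ey = (0.3825,-0.6960)

0.38 -0.70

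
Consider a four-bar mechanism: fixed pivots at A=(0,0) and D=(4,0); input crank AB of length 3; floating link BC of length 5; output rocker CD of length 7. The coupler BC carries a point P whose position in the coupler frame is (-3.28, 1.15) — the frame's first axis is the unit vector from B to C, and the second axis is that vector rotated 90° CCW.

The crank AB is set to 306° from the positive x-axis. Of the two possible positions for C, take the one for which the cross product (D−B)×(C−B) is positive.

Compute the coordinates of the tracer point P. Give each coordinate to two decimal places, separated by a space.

A=(0,0), D=(4.00,0)
B = A + 3.00·(cos306°, sin306°) = (1.7634, -2.4271)
|BD| = 3.3005
circle(B,5.00) ∩ circle(D,7.00): a=-1.9856, h=4.5888
  candidates: C₊=(-2.9567,-0.7775) cross=15.145; C₋=(3.7922,-6.9969) cross=-15.145
  mode + wants cross > 0 → take C=(-2.9567,-0.7775) (cross=15.145)
ex = (C−B)/|BC| = (-0.9440,0.3299); ey = (-0.3299,-0.9440)
P = B + -3.28·ex + 1.15·ey = (4.4803,-4.5948)

4.48 -4.59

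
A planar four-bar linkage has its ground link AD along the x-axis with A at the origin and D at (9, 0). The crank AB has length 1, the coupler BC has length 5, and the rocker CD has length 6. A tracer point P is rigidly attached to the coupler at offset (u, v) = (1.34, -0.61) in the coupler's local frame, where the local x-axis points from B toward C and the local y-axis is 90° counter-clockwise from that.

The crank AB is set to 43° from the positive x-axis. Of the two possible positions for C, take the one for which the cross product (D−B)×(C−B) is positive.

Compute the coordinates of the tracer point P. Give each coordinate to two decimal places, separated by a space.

A=(0,0), D=(9.00,0)
B = A + 1.00·(cos43°, sin43°) = (0.7314, 0.6820)
|BD| = 8.2967
circle(B,5.00) ∩ circle(D,6.00): a=3.4854, h=3.5849
  candidates: C₊=(4.4997,3.9683) cross=29.743; C₋=(3.9103,-3.1773) cross=-29.743
  mode + wants cross > 0 → take C=(4.4997,3.9683) (cross=29.743)
ex = (C−B)/|BC| = (0.7537,0.6573); ey = (-0.6573,0.7537)
P = B + 1.34·ex + -0.61·ey = (2.1422,1.1030)

2.14 1.10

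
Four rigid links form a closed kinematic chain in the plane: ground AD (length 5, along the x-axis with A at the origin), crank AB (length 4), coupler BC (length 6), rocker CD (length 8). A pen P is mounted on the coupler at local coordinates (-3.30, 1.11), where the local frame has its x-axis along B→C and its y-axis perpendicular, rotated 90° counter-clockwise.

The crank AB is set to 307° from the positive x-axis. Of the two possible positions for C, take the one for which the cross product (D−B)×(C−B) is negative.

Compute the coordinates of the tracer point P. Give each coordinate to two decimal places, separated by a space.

1.25 0.09

A=(0,0), D=(5.00,0)
B = A + 4.00·(cos307°, sin307°) = (2.4073, -3.1945)
|BD| = 4.1143
circle(B,6.00) ∩ circle(D,8.00): a=-1.3456, h=5.8472
  candidates: C₊=(-2.9808,-0.5546) cross=24.057; C₋=(6.0993,-7.9241) cross=-24.057
  mode - wants cross < 0 → take C=(6.0993,-7.9241) (cross=-24.057)
ex = (C−B)/|BC| = (0.6153,-0.7883); ey = (0.7883,0.6153)
P = B + -3.30·ex + 1.11·ey = (1.2516,0.0897)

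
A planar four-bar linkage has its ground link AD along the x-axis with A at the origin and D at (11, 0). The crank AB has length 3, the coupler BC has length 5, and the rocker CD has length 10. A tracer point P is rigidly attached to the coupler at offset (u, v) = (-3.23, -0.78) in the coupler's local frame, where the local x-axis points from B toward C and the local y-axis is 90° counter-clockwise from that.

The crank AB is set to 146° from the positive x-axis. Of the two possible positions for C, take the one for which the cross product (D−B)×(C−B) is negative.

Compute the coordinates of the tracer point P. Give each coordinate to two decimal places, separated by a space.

-5.37 3.32

A=(0,0), D=(11.00,0)
B = A + 3.00·(cos146°, sin146°) = (-2.4871, 1.6776)
|BD| = 13.5910
circle(B,5.00) ∩ circle(D,10.00): a=4.0364, h=2.9509
  candidates: C₊=(1.8826,4.1077) cross=40.106; C₋=(1.1541,-1.7490) cross=-40.106
  mode - wants cross < 0 → take C=(1.1541,-1.7490) (cross=-40.106)
ex = (C−B)/|BC| = (0.7282,-0.6853); ey = (0.6853,0.7282)
P = B + -3.23·ex + -0.78·ey = (-5.3739,3.3231)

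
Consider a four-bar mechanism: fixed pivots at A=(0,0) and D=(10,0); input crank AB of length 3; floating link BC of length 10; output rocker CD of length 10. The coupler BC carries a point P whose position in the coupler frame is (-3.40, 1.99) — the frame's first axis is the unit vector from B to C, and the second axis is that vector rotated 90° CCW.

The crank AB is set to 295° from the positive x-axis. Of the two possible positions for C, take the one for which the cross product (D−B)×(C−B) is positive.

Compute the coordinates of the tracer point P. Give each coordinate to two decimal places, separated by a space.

-1.28 -5.73

A=(0,0), D=(10.00,0)
B = A + 3.00·(cos295°, sin295°) = (1.2679, -2.7189)
|BD| = 9.1456
circle(B,10.00) ∩ circle(D,10.00): a=4.5728, h=8.8932
  candidates: C₊=(2.9901,7.1317) cross=81.334; C₋=(8.2778,-9.8506) cross=-81.334
  mode + wants cross > 0 → take C=(2.9901,7.1317) (cross=81.334)
ex = (C−B)/|BC| = (0.1722,0.9851); ey = (-0.9851,0.1722)
P = B + -3.40·ex + 1.99·ey = (-1.2780,-5.7254)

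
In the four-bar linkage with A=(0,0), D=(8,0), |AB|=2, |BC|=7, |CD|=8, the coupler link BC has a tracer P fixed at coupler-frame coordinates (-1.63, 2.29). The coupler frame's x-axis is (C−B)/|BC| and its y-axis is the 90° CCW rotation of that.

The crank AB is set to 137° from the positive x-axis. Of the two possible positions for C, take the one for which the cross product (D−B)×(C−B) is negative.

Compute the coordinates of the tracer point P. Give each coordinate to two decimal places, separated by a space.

-0.15 3.85

A=(0,0), D=(8.00,0)
B = A + 2.00·(cos137°, sin137°) = (-1.4627, 1.3640)
|BD| = 9.5605
circle(B,7.00) ∩ circle(D,8.00): a=3.9958, h=5.7475
  candidates: C₊=(3.3122,6.4826) cross=54.949; C₋=(1.6722,-4.8948) cross=-54.949
  mode - wants cross < 0 → take C=(1.6722,-4.8948) (cross=-54.949)
ex = (C−B)/|BC| = (0.4478,-0.8941); ey = (0.8941,0.4478)
P = B + -1.63·ex + 2.29·ey = (-0.1452,3.8470)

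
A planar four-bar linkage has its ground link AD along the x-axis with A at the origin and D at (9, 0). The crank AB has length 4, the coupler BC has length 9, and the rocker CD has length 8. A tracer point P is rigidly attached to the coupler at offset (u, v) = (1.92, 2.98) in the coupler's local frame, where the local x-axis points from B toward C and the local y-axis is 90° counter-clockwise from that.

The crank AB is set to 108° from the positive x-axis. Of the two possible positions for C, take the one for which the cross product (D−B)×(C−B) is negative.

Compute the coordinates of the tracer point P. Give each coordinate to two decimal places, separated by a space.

A=(0,0), D=(9.00,0)
B = A + 4.00·(cos108°, sin108°) = (-1.2361, 3.8042)
|BD| = 10.9201
circle(B,9.00) ∩ circle(D,8.00): a=6.2384, h=6.4871
  candidates: C₊=(6.8715,7.7116) cross=70.839; C₋=(2.3517,-4.4497) cross=-70.839
  mode - wants cross < 0 → take C=(2.3517,-4.4497) (cross=-70.839)
ex = (C−B)/|BC| = (0.3986,-0.9171); ey = (0.9171,0.3986)
P = B + 1.92·ex + 2.98·ey = (2.2623,3.2313)

2.26 3.23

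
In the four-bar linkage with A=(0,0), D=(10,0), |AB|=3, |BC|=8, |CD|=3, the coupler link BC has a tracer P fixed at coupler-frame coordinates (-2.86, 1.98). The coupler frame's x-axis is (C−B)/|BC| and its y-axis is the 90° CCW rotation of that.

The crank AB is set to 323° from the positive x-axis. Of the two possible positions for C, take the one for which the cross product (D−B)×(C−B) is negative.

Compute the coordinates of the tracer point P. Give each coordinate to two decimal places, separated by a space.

-0.14 0.57

A=(0,0), D=(10.00,0)
B = A + 3.00·(cos323°, sin323°) = (2.3959, -1.8054)
|BD| = 7.8155
circle(B,8.00) ∩ circle(D,3.00): a=7.4264, h=2.9747
  candidates: C₊=(8.9343,2.8043) cross=23.248; C₋=(10.3086,-2.9841) cross=-23.248
  mode - wants cross < 0 → take C=(10.3086,-2.9841) (cross=-23.248)
ex = (C−B)/|BC| = (0.9891,-0.1473); ey = (0.1473,0.9891)
P = B + -2.86·ex + 1.98·ey = (-0.1412,0.5743)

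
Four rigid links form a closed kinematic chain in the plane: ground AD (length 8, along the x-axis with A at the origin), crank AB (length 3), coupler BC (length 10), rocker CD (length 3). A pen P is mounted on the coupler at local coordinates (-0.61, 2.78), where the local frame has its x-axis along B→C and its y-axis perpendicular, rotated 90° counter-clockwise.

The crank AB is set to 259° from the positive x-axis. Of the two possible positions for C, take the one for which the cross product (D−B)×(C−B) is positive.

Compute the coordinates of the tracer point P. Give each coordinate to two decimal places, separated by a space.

-2.71 -1.06

A=(0,0), D=(8.00,0)
B = A + 3.00·(cos259°, sin259°) = (-0.5724, -2.9449)
|BD| = 9.0642
circle(B,10.00) ∩ circle(D,3.00): a=9.5519, h=2.9601
  candidates: C₊=(7.4995,2.9580) cross=26.831; C₋=(9.4230,-2.6411) cross=-26.831
  mode + wants cross > 0 → take C=(7.4995,2.9580) (cross=26.831)
ex = (C−B)/|BC| = (0.8072,0.5903); ey = (-0.5903,0.8072)
P = B + -0.61·ex + 2.78·ey = (-2.7058,-1.0610)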